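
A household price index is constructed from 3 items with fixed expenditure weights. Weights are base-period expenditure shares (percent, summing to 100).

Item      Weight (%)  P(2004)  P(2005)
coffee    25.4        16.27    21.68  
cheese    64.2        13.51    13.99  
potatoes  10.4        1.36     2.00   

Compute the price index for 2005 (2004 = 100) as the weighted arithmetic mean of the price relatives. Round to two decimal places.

115.62

coffee: 25.4 × (21.68/16.27) = 25.4 × 1.332514 = 33.8459
cheese: 64.2 × (13.99/13.51) = 64.2 × 1.035529 = 66.4810
potatoes: 10.4 × (2.00/1.36) = 10.4 × 1.470588 = 15.2941
Index = Σ wᵢ·(p₁ᵢ/p₀ᵢ) = 33.8459 + 66.4810 + 15.2941 = 115.6209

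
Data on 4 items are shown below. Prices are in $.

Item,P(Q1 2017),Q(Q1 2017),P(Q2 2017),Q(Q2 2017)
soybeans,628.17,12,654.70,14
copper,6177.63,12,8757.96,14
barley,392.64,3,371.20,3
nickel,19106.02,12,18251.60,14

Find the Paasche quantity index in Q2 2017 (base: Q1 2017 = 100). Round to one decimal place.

Paasche quantity index uses current-period prices as weights.
ΣP(Q2 2017)·Q(Q2 2017) = 654.70×14 + 8757.96×14 + 371.20×3 + 18251.60×14 = 9165.8 + 122611.44 + 1113.6 + 255522.4 = 388413.24
ΣP(Q2 2017)·Q(Q1 2017) = 654.70×12 + 8757.96×12 + 371.20×3 + 18251.60×12 = 7856.4 + 105095.52 + 1113.6 + 219019.2 = 333084.72
Index = 388413.24 / 333084.72 × 100 = 116.6109

116.6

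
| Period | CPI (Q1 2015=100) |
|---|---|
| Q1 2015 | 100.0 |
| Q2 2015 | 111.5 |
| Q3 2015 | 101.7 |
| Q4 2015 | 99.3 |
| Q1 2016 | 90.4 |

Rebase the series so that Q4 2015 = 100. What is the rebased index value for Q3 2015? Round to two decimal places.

102.42

Rebased(Q3 2015) = 101.7 / 99.3 × 100 = 102.4169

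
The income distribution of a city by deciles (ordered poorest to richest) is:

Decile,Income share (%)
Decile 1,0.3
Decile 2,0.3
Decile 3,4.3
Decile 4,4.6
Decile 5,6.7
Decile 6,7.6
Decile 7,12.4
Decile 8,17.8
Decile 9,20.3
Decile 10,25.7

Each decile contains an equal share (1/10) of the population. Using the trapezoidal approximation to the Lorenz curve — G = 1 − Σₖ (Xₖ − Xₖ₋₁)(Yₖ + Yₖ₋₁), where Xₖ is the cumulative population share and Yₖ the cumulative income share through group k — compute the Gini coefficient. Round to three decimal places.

0.460

Cumulative income shares Yₖ: 0.0030, 0.0060, 0.0490, 0.0950, 0.1620, 0.2380, 0.3620, 0.5400, 0.7430, 1.0000
Σ (Xₖ−Xₖ₋₁)(Yₖ+Yₖ₋₁) = (1/10)(0.0030+0.0000) + (1/10)(0.0060+0.0030) + (1/10)(0.0490+0.0060) + (1/10)(0.0950+0.0490) + (1/10)(0.1620+0.0950) + (1/10)(0.2380+0.1620) + (1/10)(0.3620+0.2380) + (1/10)(0.5400+0.3620) + (1/10)(0.7430+0.5400) + (1/10)(1.0000+0.7430)
  = 0.0003 + 0.0009 + 0.0055 + 0.0144 + 0.0257 + 0.0400 + 0.0600 + 0.0902 + 0.1283 + 0.1743 = 0.5396
G = 1 − 0.5396 = 0.4604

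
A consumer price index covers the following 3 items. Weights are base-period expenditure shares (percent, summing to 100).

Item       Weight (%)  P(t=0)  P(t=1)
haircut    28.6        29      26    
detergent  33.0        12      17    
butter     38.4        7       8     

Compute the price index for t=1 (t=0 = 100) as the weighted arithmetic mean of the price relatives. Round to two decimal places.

haircut: 28.6 × (26/29) = 28.6 × 0.896552 = 25.6414
detergent: 33.0 × (17/12) = 33.0 × 1.416667 = 46.7500
butter: 38.4 × (8/7) = 38.4 × 1.142857 = 43.8857
Index = Σ wᵢ·(p₁ᵢ/p₀ᵢ) = 25.6414 + 46.7500 + 43.8857 = 116.2771

116.28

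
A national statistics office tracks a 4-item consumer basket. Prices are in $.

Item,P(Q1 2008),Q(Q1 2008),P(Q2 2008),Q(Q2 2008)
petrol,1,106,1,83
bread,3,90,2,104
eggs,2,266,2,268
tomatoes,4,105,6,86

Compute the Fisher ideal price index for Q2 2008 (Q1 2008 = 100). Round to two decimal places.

Laspeyres component (base-period weights):
ΣP(Q2 2008)Q(Q1 2008) = 1×106 + 2×90 + 2×266 + 6×105 = 106 + 180 + 532 + 630 = 1448
ΣP(Q1 2008)Q(Q1 2008) = 1×106 + 3×90 + 2×266 + 4×105 = 106 + 270 + 532 + 420 = 1328
L = 1448 / 1328 × 100 = 109.0361
Paasche component (current-period weights):
ΣP(Q2 2008)Q(Q2 2008) = 1×83 + 2×104 + 2×268 + 6×86 = 83 + 208 + 536 + 516 = 1343
ΣP(Q1 2008)Q(Q2 2008) = 1×83 + 3×104 + 2×268 + 4×86 = 83 + 312 + 536 + 344 = 1275
P = 1343 / 1275 × 100 = 105.3333
Fisher = √(L × P) = √(109.0361 × 105.3333) = 107.1687

107.17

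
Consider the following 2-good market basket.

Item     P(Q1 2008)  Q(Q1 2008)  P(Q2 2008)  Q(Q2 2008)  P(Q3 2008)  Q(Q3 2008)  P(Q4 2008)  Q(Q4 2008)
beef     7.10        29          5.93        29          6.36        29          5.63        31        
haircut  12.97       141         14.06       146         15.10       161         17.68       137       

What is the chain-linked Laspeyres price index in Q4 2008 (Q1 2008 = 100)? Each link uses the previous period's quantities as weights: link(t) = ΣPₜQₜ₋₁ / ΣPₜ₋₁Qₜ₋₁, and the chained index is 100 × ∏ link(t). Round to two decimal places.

130.84

Link Q1 2008→Q2 2008:
ΣP(Q2 2008)Q(Q1 2008) = 5.93×29 + 14.06×141 = 171.97 + 1982.46 = 2154.43
ΣP(Q1 2008)Q(Q1 2008) = 7.10×29 + 12.97×141 = 205.9 + 1828.77 = 2034.67
link = 2154.43/2034.67 = 1.058860
Link Q2 2008→Q3 2008:
ΣP(Q3 2008)Q(Q2 2008) = 6.36×29 + 15.10×146 = 184.44 + 2204.6 = 2389.04
ΣP(Q2 2008)Q(Q2 2008) = 5.93×29 + 14.06×146 = 171.97 + 2052.76 = 2224.73
link = 2389.04/2224.73 = 1.073856
Link Q3 2008→Q4 2008:
ΣP(Q4 2008)Q(Q3 2008) = 5.63×29 + 17.68×161 = 163.27 + 2846.48 = 3009.75
ΣP(Q3 2008)Q(Q3 2008) = 6.36×29 + 15.10×161 = 184.44 + 2431.1 = 2615.54
link = 3009.75/2615.54 = 1.150718
Chained index = 100 × 1.058860 × 1.073856 × 1.150718 = 130.8439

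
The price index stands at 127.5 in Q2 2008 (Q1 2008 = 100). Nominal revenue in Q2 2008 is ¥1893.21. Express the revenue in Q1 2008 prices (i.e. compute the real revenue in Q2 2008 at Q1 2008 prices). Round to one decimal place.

Real = Nominal ÷ (Index/100) = 1893.21 ÷ (127.5/100)
     = 1893.21 ÷ 1.275 = 1484.8706

1484.9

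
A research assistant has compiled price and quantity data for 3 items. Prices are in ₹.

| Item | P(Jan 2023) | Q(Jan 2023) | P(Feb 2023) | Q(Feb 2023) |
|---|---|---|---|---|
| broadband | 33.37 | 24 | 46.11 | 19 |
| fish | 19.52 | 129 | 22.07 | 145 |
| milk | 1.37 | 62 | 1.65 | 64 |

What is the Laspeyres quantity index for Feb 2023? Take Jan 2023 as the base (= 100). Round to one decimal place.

104.4

Laspeyres quantity index uses base-period prices as weights.
ΣP(Jan 2023)·Q(Feb 2023) = 33.37×19 + 19.52×145 + 1.37×64 = 634.03 + 2830.4 + 87.68 = 3552.11
ΣP(Jan 2023)·Q(Jan 2023) = 33.37×24 + 19.52×129 + 1.37×62 = 800.88 + 2518.08 + 84.94 = 3403.9
Index = 3552.11 / 3403.9 × 100 = 104.3541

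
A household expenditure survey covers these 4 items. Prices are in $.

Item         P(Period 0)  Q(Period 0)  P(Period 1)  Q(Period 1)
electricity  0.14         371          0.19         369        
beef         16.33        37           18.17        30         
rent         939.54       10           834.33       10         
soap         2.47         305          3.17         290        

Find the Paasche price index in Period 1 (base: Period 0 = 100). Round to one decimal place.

Paasche price index uses current-period quantities as weights.
ΣP(Period 1)·Q(Period 1) = 0.19×369 + 18.17×30 + 834.33×10 + 3.17×290 = 70.11 + 545.1 + 8343.3 + 919.3 = 9877.81
ΣP(Period 0)·Q(Period 1) = 0.14×369 + 16.33×30 + 939.54×10 + 2.47×290 = 51.66 + 489.9 + 9395.4 + 716.3 = 10653.26
Index = 9877.81 / 10653.26 × 100 = 92.7210

92.7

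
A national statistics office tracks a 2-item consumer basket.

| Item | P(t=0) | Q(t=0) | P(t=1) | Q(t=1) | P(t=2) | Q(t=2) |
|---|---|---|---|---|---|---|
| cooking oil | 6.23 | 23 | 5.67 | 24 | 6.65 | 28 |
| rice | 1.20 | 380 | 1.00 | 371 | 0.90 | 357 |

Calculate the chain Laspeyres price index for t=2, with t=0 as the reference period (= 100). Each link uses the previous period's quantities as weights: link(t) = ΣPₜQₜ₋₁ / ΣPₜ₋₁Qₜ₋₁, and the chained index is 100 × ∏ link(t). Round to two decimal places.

82.89

Link t=0→t=1:
ΣP(t=1)Q(t=0) = 5.67×23 + 1.00×380 = 130.41 + 380 = 510.41
ΣP(t=0)Q(t=0) = 6.23×23 + 1.20×380 = 143.29 + 456 = 599.29
link = 510.41/599.29 = 0.851691
Link t=1→t=2:
ΣP(t=2)Q(t=1) = 6.65×24 + 0.90×371 = 159.6 + 333.9 = 493.5
ΣP(t=1)Q(t=1) = 5.67×24 + 1.00×371 = 136.08 + 371 = 507.08
link = 493.5/507.08 = 0.973219
Chained index = 100 × 0.851691 × 0.973219 = 82.8882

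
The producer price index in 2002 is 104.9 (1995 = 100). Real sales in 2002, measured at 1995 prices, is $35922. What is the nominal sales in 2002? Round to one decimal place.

37682.2

Nominal = Real × (Index/100) = 35922 × (104.9/100)
        = 35922 × 1.049 = 37682.1780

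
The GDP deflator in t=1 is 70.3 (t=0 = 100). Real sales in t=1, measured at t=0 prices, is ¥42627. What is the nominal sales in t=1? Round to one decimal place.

Nominal = Real × (Index/100) = 42627 × (70.3/100)
        = 42627 × 0.703 = 29966.7810

29966.8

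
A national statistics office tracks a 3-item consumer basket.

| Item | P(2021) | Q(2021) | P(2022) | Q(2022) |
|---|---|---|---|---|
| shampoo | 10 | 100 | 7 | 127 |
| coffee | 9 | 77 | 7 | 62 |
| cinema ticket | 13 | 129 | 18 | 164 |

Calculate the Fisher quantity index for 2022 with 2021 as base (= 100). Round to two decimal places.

Laspeyres component (base-period weights):
ΣP(2021)Q(2022) = 10×127 + 9×62 + 13×164 = 1270 + 558 + 2132 = 3960
ΣP(2021)Q(2021) = 10×100 + 9×77 + 13×129 = 1000 + 693 + 1677 = 3370
L = 3960 / 3370 × 100 = 117.5074
Paasche component (current-period weights):
ΣP(2022)Q(2022) = 7×127 + 7×62 + 18×164 = 889 + 434 + 2952 = 4275
ΣP(2022)Q(2021) = 7×100 + 7×77 + 18×129 = 700 + 539 + 2322 = 3561
P = 4275 / 3561 × 100 = 120.0505
Fisher = √(L × P) = √(117.5074 × 120.0505) = 118.7722

118.77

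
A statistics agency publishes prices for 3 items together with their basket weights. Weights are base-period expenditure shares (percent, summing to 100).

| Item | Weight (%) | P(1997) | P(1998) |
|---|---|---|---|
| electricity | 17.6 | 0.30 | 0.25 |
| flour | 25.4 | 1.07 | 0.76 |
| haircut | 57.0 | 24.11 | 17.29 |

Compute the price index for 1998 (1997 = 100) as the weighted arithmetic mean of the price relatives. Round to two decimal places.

electricity: 17.6 × (0.25/0.30) = 17.6 × 0.833333 = 14.6667
flour: 25.4 × (0.76/1.07) = 25.4 × 0.710280 = 18.0411
haircut: 57.0 × (17.29/24.11) = 57.0 × 0.717130 = 40.8764
Index = Σ wᵢ·(p₁ᵢ/p₀ᵢ) = 14.6667 + 18.0411 + 40.8764 = 73.5842

73.58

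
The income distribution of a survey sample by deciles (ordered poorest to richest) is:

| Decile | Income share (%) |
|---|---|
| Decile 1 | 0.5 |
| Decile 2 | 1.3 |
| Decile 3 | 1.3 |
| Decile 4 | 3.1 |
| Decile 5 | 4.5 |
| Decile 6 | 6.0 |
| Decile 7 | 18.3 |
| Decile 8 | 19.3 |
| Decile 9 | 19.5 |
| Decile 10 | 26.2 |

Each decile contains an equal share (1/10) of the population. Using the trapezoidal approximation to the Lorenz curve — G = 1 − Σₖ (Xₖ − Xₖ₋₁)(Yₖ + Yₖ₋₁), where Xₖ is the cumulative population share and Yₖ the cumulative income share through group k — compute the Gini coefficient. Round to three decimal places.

Cumulative income shares Yₖ: 0.0050, 0.0180, 0.0310, 0.0620, 0.1070, 0.1670, 0.3500, 0.5430, 0.7380, 1.0000
Σ (Xₖ−Xₖ₋₁)(Yₖ+Yₖ₋₁) = (1/10)(0.0050+0.0000) + (1/10)(0.0180+0.0050) + (1/10)(0.0310+0.0180) + (1/10)(0.0620+0.0310) + (1/10)(0.1070+0.0620) + (1/10)(0.1670+0.1070) + (1/10)(0.3500+0.1670) + (1/10)(0.5430+0.3500) + (1/10)(0.7380+0.5430) + (1/10)(1.0000+0.7380)
  = 0.0005 + 0.0023 + 0.0049 + 0.0093 + 0.0169 + 0.0274 + 0.0517 + 0.0893 + 0.1281 + 0.1738 = 0.5042
G = 1 − 0.5042 = 0.4958

0.496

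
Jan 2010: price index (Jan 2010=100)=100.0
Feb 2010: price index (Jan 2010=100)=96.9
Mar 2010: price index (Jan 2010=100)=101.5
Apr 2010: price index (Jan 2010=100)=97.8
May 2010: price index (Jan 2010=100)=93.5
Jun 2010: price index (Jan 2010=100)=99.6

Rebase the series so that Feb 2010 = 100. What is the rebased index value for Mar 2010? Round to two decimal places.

Rebased(Mar 2010) = 101.5 / 96.9 × 100 = 104.7472

104.75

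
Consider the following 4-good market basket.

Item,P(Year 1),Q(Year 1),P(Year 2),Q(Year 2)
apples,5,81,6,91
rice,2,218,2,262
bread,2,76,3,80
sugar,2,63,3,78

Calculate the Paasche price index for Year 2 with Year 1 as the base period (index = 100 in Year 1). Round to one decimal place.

Paasche price index uses current-period quantities as weights.
ΣP(Year 2)·Q(Year 2) = 6×91 + 2×262 + 3×80 + 3×78 = 546 + 524 + 240 + 234 = 1544
ΣP(Year 1)·Q(Year 2) = 5×91 + 2×262 + 2×80 + 2×78 = 455 + 524 + 160 + 156 = 1295
Index = 1544 / 1295 × 100 = 119.2278

119.2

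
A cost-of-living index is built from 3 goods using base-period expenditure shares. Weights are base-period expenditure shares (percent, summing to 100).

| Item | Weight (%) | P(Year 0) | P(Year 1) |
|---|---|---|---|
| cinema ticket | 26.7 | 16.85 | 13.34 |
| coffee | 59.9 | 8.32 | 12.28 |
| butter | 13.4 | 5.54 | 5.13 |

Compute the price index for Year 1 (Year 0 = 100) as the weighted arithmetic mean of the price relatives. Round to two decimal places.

121.96

cinema ticket: 26.7 × (13.34/16.85) = 26.7 × 0.791691 = 21.1382
coffee: 59.9 × (12.28/8.32) = 59.9 × 1.475962 = 88.4101
butter: 13.4 × (5.13/5.54) = 13.4 × 0.925993 = 12.4083
Index = Σ wᵢ·(p₁ᵢ/p₀ᵢ) = 21.1382 + 88.4101 + 12.4083 = 121.9566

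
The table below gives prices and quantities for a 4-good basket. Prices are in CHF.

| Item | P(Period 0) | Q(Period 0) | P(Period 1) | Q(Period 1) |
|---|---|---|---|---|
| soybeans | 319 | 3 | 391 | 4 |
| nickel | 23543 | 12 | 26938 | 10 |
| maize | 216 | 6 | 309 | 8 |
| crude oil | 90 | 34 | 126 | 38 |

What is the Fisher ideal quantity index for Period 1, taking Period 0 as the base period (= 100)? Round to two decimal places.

84.09

Laspeyres component (base-period weights):
ΣP(Period 0)Q(Period 1) = 319×4 + 23543×10 + 216×8 + 90×38 = 1276 + 235430 + 1728 + 3420 = 241854
ΣP(Period 0)Q(Period 0) = 319×3 + 23543×12 + 216×6 + 90×34 = 957 + 282516 + 1296 + 3060 = 287829
L = 241854 / 287829 × 100 = 84.0270
Paasche component (current-period weights):
ΣP(Period 1)Q(Period 1) = 391×4 + 26938×10 + 309×8 + 126×38 = 1564 + 269380 + 2472 + 4788 = 278204
ΣP(Period 1)Q(Period 0) = 391×3 + 26938×12 + 309×6 + 126×34 = 1173 + 323256 + 1854 + 4284 = 330567
P = 278204 / 330567 × 100 = 84.1596
Fisher = √(L × P) = √(84.0270 × 84.1596) = 84.0933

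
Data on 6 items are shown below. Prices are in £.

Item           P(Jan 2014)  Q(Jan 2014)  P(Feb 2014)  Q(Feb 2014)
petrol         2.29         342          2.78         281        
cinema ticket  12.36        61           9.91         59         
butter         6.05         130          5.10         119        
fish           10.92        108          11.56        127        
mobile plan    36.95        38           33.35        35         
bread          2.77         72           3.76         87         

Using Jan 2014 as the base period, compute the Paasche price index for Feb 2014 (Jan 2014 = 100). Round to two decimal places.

98.43

Paasche price index uses current-period quantities as weights.
ΣP(Feb 2014)·Q(Feb 2014) = 2.78×281 + 9.91×59 + 5.10×119 + 11.56×127 + 33.35×35 + 3.76×87 = 781.18 + 584.69 + 606.9 + 1468.12 + 1167.25 + 327.12 = 4935.26
ΣP(Jan 2014)·Q(Feb 2014) = 2.29×281 + 12.36×59 + 6.05×119 + 10.92×127 + 36.95×35 + 2.77×87 = 643.49 + 729.24 + 719.95 + 1386.84 + 1293.25 + 240.99 = 5013.76
Index = 4935.26 / 5013.76 × 100 = 98.4343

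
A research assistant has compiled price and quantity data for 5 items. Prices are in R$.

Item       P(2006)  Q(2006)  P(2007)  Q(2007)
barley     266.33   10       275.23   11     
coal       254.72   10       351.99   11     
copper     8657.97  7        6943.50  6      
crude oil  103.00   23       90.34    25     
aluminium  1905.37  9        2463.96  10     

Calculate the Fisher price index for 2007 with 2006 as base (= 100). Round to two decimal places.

93.93

Laspeyres component (base-period weights):
ΣP(2007)Q(2006) = 275.23×10 + 351.99×10 + 6943.50×7 + 90.34×23 + 2463.96×9 = 2752.3 + 3519.9 + 48604.5 + 2077.82 + 22175.64 = 79130.16
ΣP(2006)Q(2006) = 266.33×10 + 254.72×10 + 8657.97×7 + 103.00×23 + 1905.37×9 = 2663.3 + 2547.2 + 60605.79 + 2369 + 17148.33 = 85333.62
L = 79130.16 / 85333.62 × 100 = 92.7303
Paasche component (current-period weights):
ΣP(2007)Q(2007) = 275.23×11 + 351.99×11 + 6943.50×6 + 90.34×25 + 2463.96×10 = 3027.53 + 3871.89 + 41661 + 2258.5 + 24639.6 = 75458.52
ΣP(2006)Q(2007) = 266.33×11 + 254.72×11 + 8657.97×6 + 103.00×25 + 1905.37×10 = 2929.63 + 2801.92 + 51947.82 + 2575 + 19053.7 = 79308.07
P = 75458.52 / 79308.07 × 100 = 95.1461
Fisher = √(L × P) = √(92.7303 × 95.1461) = 93.9304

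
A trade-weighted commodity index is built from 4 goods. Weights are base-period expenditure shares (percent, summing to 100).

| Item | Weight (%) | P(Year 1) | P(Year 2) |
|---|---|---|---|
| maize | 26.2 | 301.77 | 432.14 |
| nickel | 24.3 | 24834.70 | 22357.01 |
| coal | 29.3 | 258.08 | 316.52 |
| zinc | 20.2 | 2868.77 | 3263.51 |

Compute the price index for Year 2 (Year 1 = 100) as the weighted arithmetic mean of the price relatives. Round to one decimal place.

maize: 26.2 × (432.14/301.77) = 26.2 × 1.432018 = 37.5189
nickel: 24.3 × (22357.01/24834.70) = 24.3 × 0.900233 = 21.8757
coal: 29.3 × (316.52/258.08) = 29.3 × 1.226441 = 35.9347
zinc: 20.2 × (3263.51/2868.77) = 20.2 × 1.137599 = 22.9795
Index = Σ wᵢ·(p₁ᵢ/p₀ᵢ) = 37.5189 + 21.8757 + 35.9347 + 22.9795 = 118.3088

118.3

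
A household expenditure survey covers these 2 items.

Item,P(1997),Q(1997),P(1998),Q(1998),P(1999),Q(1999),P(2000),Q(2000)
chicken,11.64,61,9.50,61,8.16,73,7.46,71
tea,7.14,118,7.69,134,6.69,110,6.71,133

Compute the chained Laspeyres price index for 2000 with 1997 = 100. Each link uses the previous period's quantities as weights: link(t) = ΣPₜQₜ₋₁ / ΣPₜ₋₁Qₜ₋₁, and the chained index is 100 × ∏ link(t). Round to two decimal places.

Link 1997→1998:
ΣP(1998)Q(1997) = 9.50×61 + 7.69×118 = 579.5 + 907.42 = 1486.92
ΣP(1997)Q(1997) = 11.64×61 + 7.14×118 = 710.04 + 842.52 = 1552.56
link = 1486.92/1552.56 = 0.957721
Link 1998→1999:
ΣP(1999)Q(1998) = 8.16×61 + 6.69×134 = 497.76 + 896.46 = 1394.22
ΣP(1998)Q(1998) = 9.50×61 + 7.69×134 = 579.5 + 1030.46 = 1609.96
link = 1394.22/1609.96 = 0.865997
Link 1999→2000:
ΣP(2000)Q(1999) = 7.46×73 + 6.71×110 = 544.58 + 738.1 = 1282.68
ΣP(1999)Q(1999) = 8.16×73 + 6.69×110 = 595.68 + 735.9 = 1331.58
link = 1282.68/1331.58 = 0.963277
Chained index = 100 × 0.957721 × 0.865997 × 0.963277 = 79.8926

79.89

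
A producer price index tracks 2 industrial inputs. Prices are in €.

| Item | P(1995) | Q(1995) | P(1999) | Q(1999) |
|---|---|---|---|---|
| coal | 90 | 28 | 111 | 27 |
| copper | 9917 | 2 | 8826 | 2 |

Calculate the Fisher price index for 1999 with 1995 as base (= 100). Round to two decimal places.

92.81

Laspeyres component (base-period weights):
ΣP(1999)Q(1995) = 111×28 + 8826×2 = 3108 + 17652 = 20760
ΣP(1995)Q(1995) = 90×28 + 9917×2 = 2520 + 19834 = 22354
L = 20760 / 22354 × 100 = 92.8693
Paasche component (current-period weights):
ΣP(1999)Q(1999) = 111×27 + 8826×2 = 2997 + 17652 = 20649
ΣP(1995)Q(1999) = 90×27 + 9917×2 = 2430 + 19834 = 22264
P = 20649 / 22264 × 100 = 92.7461
Fisher = √(L × P) = √(92.8693 × 92.7461) = 92.8077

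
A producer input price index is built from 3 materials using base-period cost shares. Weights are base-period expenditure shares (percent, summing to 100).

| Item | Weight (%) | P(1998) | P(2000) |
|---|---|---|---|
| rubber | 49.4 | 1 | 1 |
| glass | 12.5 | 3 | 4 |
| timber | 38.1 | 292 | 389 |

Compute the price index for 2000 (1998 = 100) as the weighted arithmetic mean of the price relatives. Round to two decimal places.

rubber: 49.4 × (1/1) = 49.4 × 1.000000 = 49.4000
glass: 12.5 × (4/3) = 12.5 × 1.333333 = 16.6667
timber: 38.1 × (389/292) = 38.1 × 1.332192 = 50.7565
Index = Σ wᵢ·(p₁ᵢ/p₀ᵢ) = 49.4000 + 16.6667 + 50.7565 = 116.8232

116.82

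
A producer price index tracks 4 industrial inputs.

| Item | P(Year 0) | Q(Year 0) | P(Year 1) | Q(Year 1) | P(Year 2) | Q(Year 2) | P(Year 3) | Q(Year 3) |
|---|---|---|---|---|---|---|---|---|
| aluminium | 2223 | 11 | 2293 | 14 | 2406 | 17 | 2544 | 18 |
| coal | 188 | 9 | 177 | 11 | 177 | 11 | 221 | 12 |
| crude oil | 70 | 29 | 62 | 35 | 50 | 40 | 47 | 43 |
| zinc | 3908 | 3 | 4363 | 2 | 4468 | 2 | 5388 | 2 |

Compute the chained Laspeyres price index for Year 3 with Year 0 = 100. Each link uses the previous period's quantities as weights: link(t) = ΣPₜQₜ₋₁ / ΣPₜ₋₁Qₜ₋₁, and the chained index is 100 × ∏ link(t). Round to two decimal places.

116.82

Link Year 0→Year 1:
ΣP(Year 1)Q(Year 0) = 2293×11 + 177×9 + 62×29 + 4363×3 = 25223 + 1593 + 1798 + 13089 = 41703
ΣP(Year 0)Q(Year 0) = 2223×11 + 188×9 + 70×29 + 3908×3 = 24453 + 1692 + 2030 + 11724 = 39899
link = 41703/39899 = 1.045214
Link Year 1→Year 2:
ΣP(Year 2)Q(Year 1) = 2406×14 + 177×11 + 50×35 + 4468×2 = 33684 + 1947 + 1750 + 8936 = 46317
ΣP(Year 1)Q(Year 1) = 2293×14 + 177×11 + 62×35 + 4363×2 = 32102 + 1947 + 2170 + 8726 = 44945
link = 46317/44945 = 1.030526
Link Year 2→Year 3:
ΣP(Year 3)Q(Year 2) = 2544×17 + 221×11 + 47×40 + 5388×2 = 43248 + 2431 + 1880 + 10776 = 58335
ΣP(Year 2)Q(Year 2) = 2406×17 + 177×11 + 50×40 + 4468×2 = 40902 + 1947 + 2000 + 8936 = 53785
link = 58335/53785 = 1.084596
Chained index = 100 × 1.045214 × 1.030526 × 1.084596 = 116.8241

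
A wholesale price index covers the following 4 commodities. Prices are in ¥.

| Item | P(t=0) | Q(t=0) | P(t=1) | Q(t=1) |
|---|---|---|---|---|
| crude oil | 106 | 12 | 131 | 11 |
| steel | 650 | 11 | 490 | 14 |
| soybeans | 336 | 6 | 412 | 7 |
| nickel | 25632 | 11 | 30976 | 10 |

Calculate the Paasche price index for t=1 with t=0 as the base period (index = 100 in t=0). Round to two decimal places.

Paasche price index uses current-period quantities as weights.
ΣP(t=1)·Q(t=1) = 131×11 + 490×14 + 412×7 + 30976×10 = 1441 + 6860 + 2884 + 309760 = 320945
ΣP(t=0)·Q(t=1) = 106×11 + 650×14 + 336×7 + 25632×10 = 1166 + 9100 + 2352 + 256320 = 268938
Index = 320945 / 268938 × 100 = 119.3379

119.34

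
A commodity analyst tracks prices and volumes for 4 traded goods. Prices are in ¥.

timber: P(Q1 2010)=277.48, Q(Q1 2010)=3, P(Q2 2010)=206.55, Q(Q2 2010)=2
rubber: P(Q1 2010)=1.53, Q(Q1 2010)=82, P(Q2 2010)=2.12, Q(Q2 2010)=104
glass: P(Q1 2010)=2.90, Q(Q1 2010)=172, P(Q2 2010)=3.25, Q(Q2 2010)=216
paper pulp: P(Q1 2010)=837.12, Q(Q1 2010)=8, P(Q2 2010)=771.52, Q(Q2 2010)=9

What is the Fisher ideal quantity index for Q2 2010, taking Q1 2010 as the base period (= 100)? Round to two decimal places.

Laspeyres component (base-period weights):
ΣP(Q1 2010)Q(Q2 2010) = 277.48×2 + 1.53×104 + 2.90×216 + 837.12×9 = 554.96 + 159.12 + 626.4 + 7534.08 = 8874.56
ΣP(Q1 2010)Q(Q1 2010) = 277.48×3 + 1.53×82 + 2.90×172 + 837.12×8 = 832.44 + 125.46 + 498.8 + 6696.96 = 8153.66
L = 8874.56 / 8153.66 × 100 = 108.8414
Paasche component (current-period weights):
ΣP(Q2 2010)Q(Q2 2010) = 206.55×2 + 2.12×104 + 3.25×216 + 771.52×9 = 413.1 + 220.48 + 702 + 6943.68 = 8279.26
ΣP(Q2 2010)Q(Q1 2010) = 206.55×3 + 2.12×82 + 3.25×172 + 771.52×8 = 619.65 + 173.84 + 559 + 6172.16 = 7524.65
P = 8279.26 / 7524.65 × 100 = 110.0285
Fisher = √(L × P) = √(108.8414 × 110.0285) = 109.4334

109.43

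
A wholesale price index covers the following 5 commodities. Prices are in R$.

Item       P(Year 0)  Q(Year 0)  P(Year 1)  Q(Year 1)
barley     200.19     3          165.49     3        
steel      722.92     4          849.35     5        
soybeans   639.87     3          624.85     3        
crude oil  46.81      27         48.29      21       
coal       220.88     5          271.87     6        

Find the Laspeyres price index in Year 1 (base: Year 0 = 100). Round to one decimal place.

Laspeyres price index uses base-period quantities as weights.
ΣP(Year 1)·Q(Year 0) = 165.49×3 + 849.35×4 + 624.85×3 + 48.29×27 + 271.87×5 = 496.47 + 3397.4 + 1874.55 + 1303.83 + 1359.35 = 8431.6
ΣP(Year 0)·Q(Year 0) = 200.19×3 + 722.92×4 + 639.87×3 + 46.81×27 + 220.88×5 = 600.57 + 2891.68 + 1919.61 + 1263.87 + 1104.4 = 7780.13
Index = 8431.6 / 7780.13 × 100 = 108.3735

108.4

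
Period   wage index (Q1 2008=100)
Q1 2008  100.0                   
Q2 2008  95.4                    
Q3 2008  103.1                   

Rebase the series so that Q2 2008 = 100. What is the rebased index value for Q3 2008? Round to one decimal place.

Rebased(Q3 2008) = 103.1 / 95.4 × 100 = 108.0713

108.1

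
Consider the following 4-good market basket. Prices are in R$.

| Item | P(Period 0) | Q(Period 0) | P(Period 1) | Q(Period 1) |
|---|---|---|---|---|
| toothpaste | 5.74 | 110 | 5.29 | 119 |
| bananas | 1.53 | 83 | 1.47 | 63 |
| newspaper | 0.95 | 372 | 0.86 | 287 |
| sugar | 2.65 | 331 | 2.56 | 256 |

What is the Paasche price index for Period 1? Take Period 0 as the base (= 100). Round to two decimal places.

Paasche price index uses current-period quantities as weights.
ΣP(Period 1)·Q(Period 1) = 5.29×119 + 1.47×63 + 0.86×287 + 2.56×256 = 629.51 + 92.61 + 246.82 + 655.36 = 1624.3
ΣP(Period 0)·Q(Period 1) = 5.74×119 + 1.53×63 + 0.95×287 + 2.65×256 = 683.06 + 96.39 + 272.65 + 678.4 = 1730.5
Index = 1624.3 / 1730.5 × 100 = 93.8630

93.86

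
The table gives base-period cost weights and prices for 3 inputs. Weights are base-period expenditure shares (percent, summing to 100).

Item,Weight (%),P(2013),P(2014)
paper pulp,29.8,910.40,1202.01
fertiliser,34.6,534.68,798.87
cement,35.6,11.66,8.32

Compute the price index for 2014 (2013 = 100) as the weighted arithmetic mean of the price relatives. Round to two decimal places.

paper pulp: 29.8 × (1202.01/910.40) = 29.8 × 1.320310 = 39.3452
fertiliser: 34.6 × (798.87/534.68) = 34.6 × 1.494109 = 51.6962
cement: 35.6 × (8.32/11.66) = 35.6 × 0.713551 = 25.4024
Index = Σ wᵢ·(p₁ᵢ/p₀ᵢ) = 39.3452 + 51.6962 + 25.4024 = 116.4438

116.44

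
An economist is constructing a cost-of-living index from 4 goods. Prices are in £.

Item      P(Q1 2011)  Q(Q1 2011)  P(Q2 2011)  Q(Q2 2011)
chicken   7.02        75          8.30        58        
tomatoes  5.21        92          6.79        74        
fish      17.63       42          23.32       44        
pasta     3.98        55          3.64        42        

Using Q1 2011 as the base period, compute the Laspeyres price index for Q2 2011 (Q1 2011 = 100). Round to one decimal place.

Laspeyres price index uses base-period quantities as weights.
ΣP(Q2 2011)·Q(Q1 2011) = 8.30×75 + 6.79×92 + 23.32×42 + 3.64×55 = 622.5 + 624.68 + 979.44 + 200.2 = 2426.82
ΣP(Q1 2011)·Q(Q1 2011) = 7.02×75 + 5.21×92 + 17.63×42 + 3.98×55 = 526.5 + 479.32 + 740.46 + 218.9 = 1965.18
Index = 2426.82 / 1965.18 × 100 = 123.4910

123.5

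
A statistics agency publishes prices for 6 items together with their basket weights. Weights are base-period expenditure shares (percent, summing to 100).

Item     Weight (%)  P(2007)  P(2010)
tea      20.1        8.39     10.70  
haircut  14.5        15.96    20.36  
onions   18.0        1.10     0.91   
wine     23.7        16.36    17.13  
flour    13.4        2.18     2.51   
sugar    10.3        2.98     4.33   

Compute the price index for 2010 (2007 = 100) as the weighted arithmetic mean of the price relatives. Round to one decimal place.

tea: 20.1 × (10.70/8.39) = 20.1 × 1.275328 = 25.6341
haircut: 14.5 × (20.36/15.96) = 14.5 × 1.275689 = 18.4975
onions: 18.0 × (0.91/1.10) = 18.0 × 0.827273 = 14.8909
wine: 23.7 × (17.13/16.36) = 23.7 × 1.047066 = 24.8155
flour: 13.4 × (2.51/2.18) = 13.4 × 1.151376 = 15.4284
sugar: 10.3 × (4.33/2.98) = 10.3 × 1.453020 = 14.9661
Index = Σ wᵢ·(p₁ᵢ/p₀ᵢ) = 25.6341 + 18.4975 + 14.8909 + 24.8155 + 15.4284 + 14.9661 = 114.2325

114.2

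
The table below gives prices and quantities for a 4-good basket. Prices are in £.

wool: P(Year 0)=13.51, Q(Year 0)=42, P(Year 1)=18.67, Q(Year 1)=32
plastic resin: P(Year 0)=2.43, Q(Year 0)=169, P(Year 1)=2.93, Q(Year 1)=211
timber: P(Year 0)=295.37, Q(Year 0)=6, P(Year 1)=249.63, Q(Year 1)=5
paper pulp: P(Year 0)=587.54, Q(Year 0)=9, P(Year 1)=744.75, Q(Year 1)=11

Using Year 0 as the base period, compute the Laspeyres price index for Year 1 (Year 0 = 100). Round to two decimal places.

117.94

Laspeyres price index uses base-period quantities as weights.
ΣP(Year 1)·Q(Year 0) = 18.67×42 + 2.93×169 + 249.63×6 + 744.75×9 = 784.14 + 495.17 + 1497.78 + 6702.75 = 9479.84
ΣP(Year 0)·Q(Year 0) = 13.51×42 + 2.43×169 + 295.37×6 + 587.54×9 = 567.42 + 410.67 + 1772.22 + 5287.86 = 8038.17
Index = 9479.84 / 8038.17 × 100 = 117.9353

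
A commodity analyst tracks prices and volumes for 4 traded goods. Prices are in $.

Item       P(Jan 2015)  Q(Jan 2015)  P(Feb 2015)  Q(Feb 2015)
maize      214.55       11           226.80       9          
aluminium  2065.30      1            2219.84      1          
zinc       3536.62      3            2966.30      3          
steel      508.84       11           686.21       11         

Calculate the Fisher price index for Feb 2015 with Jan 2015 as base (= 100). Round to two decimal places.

Laspeyres component (base-period weights):
ΣP(Feb 2015)Q(Jan 2015) = 226.80×11 + 2219.84×1 + 2966.30×3 + 686.21×11 = 2494.8 + 2219.84 + 8898.9 + 7548.31 = 21161.85
ΣP(Jan 2015)Q(Jan 2015) = 214.55×11 + 2065.30×1 + 3536.62×3 + 508.84×11 = 2360.05 + 2065.3 + 10609.86 + 5597.24 = 20632.45
L = 21161.85 / 20632.45 × 100 = 102.5659
Paasche component (current-period weights):
ΣP(Feb 2015)Q(Feb 2015) = 226.80×9 + 2219.84×1 + 2966.30×3 + 686.21×11 = 2041.2 + 2219.84 + 8898.9 + 7548.31 = 20708.25
ΣP(Jan 2015)Q(Feb 2015) = 214.55×9 + 2065.30×1 + 3536.62×3 + 508.84×11 = 1930.95 + 2065.3 + 10609.86 + 5597.24 = 20203.35
P = 20708.25 / 20203.35 × 100 = 102.4991
Fisher = √(L × P) = √(102.5659 × 102.4991) = 102.5325

102.53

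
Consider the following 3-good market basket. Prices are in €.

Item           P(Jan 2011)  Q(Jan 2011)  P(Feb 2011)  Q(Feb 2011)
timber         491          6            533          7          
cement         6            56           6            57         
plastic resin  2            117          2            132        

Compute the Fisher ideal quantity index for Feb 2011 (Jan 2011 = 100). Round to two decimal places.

Laspeyres component (base-period weights):
ΣP(Jan 2011)Q(Feb 2011) = 491×7 + 6×57 + 2×132 = 3437 + 342 + 264 = 4043
ΣP(Jan 2011)Q(Jan 2011) = 491×6 + 6×56 + 2×117 = 2946 + 336 + 234 = 3516
L = 4043 / 3516 × 100 = 114.9886
Paasche component (current-period weights):
ΣP(Feb 2011)Q(Feb 2011) = 533×7 + 6×57 + 2×132 = 3731 + 342 + 264 = 4337
ΣP(Feb 2011)Q(Jan 2011) = 533×6 + 6×56 + 2×117 = 3198 + 336 + 234 = 3768
P = 4337 / 3768 × 100 = 115.1008
Fisher = √(L × P) = √(114.9886 × 115.1008) = 115.0447

115.04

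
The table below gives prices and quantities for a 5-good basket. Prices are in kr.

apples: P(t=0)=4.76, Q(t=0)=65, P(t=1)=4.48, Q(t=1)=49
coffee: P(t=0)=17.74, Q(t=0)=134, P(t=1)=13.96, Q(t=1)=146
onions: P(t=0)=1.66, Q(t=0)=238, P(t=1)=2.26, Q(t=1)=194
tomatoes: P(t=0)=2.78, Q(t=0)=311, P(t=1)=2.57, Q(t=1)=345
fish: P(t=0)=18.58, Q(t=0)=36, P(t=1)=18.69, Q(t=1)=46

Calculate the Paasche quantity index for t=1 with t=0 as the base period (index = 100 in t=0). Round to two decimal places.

106.49

Paasche quantity index uses current-period prices as weights.
ΣP(t=1)·Q(t=1) = 4.48×49 + 13.96×146 + 2.26×194 + 2.57×345 + 18.69×46 = 219.52 + 2038.16 + 438.44 + 886.65 + 859.74 = 4442.51
ΣP(t=1)·Q(t=0) = 4.48×65 + 13.96×134 + 2.26×238 + 2.57×311 + 18.69×36 = 291.2 + 1870.64 + 537.88 + 799.27 + 672.84 = 4171.83
Index = 4442.51 / 4171.83 × 100 = 106.4883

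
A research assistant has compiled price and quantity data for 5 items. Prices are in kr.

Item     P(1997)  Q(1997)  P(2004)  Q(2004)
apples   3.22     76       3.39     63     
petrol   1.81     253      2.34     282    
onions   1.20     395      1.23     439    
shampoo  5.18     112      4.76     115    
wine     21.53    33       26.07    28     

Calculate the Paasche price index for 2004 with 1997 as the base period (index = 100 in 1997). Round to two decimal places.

110.34

Paasche price index uses current-period quantities as weights.
ΣP(2004)·Q(2004) = 3.39×63 + 2.34×282 + 1.23×439 + 4.76×115 + 26.07×28 = 213.57 + 659.88 + 539.97 + 547.4 + 729.96 = 2690.78
ΣP(1997)·Q(2004) = 3.22×63 + 1.81×282 + 1.20×439 + 5.18×115 + 21.53×28 = 202.86 + 510.42 + 526.8 + 595.7 + 602.84 = 2438.62
Index = 2690.78 / 2438.62 × 100 = 110.3403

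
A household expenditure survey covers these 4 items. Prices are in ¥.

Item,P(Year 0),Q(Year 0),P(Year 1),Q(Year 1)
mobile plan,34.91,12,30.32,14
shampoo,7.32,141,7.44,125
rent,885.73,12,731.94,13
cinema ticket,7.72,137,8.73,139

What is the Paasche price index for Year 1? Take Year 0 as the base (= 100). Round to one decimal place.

Paasche price index uses current-period quantities as weights.
ΣP(Year 1)·Q(Year 1) = 30.32×14 + 7.44×125 + 731.94×13 + 8.73×139 = 424.48 + 930 + 9515.22 + 1213.47 = 12083.17
ΣP(Year 0)·Q(Year 1) = 34.91×14 + 7.32×125 + 885.73×13 + 7.72×139 = 488.74 + 915 + 11514.49 + 1073.08 = 13991.31
Index = 12083.17 / 13991.31 × 100 = 86.3620

86.4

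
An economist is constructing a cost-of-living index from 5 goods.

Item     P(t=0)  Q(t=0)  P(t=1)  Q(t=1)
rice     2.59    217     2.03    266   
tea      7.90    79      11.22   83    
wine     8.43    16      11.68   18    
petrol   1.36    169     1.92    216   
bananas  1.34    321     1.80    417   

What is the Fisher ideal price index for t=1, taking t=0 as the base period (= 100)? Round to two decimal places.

Laspeyres component (base-period weights):
ΣP(t=1)Q(t=0) = 2.03×217 + 11.22×79 + 11.68×16 + 1.92×169 + 1.80×321 = 440.51 + 886.38 + 186.88 + 324.48 + 577.8 = 2416.05
ΣP(t=0)Q(t=0) = 2.59×217 + 7.90×79 + 8.43×16 + 1.36×169 + 1.34×321 = 562.03 + 624.1 + 134.88 + 229.84 + 430.14 = 1980.99
L = 2416.05 / 1980.99 × 100 = 121.9617
Paasche component (current-period weights):
ΣP(t=1)Q(t=1) = 2.03×266 + 11.22×83 + 11.68×18 + 1.92×216 + 1.80×417 = 539.98 + 931.26 + 210.24 + 414.72 + 750.6 = 2846.8
ΣP(t=0)Q(t=1) = 2.59×266 + 7.90×83 + 8.43×18 + 1.36×216 + 1.34×417 = 688.94 + 655.7 + 151.74 + 293.76 + 558.78 = 2348.92
P = 2846.8 / 2348.92 × 100 = 121.1961
Fisher = √(L × P) = √(121.9617 × 121.1961) = 121.5783

121.58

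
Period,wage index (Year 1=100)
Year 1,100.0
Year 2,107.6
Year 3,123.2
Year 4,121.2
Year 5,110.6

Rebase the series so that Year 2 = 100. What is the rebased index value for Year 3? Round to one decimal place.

114.5

Rebased(Year 3) = 123.2 / 107.6 × 100 = 114.4981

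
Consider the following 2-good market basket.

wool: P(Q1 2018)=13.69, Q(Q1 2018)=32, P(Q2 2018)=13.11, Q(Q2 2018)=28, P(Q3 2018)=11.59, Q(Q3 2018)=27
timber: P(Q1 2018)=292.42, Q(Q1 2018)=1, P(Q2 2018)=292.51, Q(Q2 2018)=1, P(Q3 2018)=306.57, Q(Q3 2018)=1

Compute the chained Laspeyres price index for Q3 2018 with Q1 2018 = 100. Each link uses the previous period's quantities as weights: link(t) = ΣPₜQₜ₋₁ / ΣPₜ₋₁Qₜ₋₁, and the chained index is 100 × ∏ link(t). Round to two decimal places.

93.26

Link Q1 2018→Q2 2018:
ΣP(Q2 2018)Q(Q1 2018) = 13.11×32 + 292.51×1 = 419.52 + 292.51 = 712.03
ΣP(Q1 2018)Q(Q1 2018) = 13.69×32 + 292.42×1 = 438.08 + 292.42 = 730.5
link = 712.03/730.5 = 0.974716
Link Q2 2018→Q3 2018:
ΣP(Q3 2018)Q(Q2 2018) = 11.59×28 + 306.57×1 = 324.52 + 306.57 = 631.09
ΣP(Q2 2018)Q(Q2 2018) = 13.11×28 + 292.51×1 = 367.08 + 292.51 = 659.59
link = 631.09/659.59 = 0.956791
Chained index = 100 × 0.974716 × 0.956791 = 93.2600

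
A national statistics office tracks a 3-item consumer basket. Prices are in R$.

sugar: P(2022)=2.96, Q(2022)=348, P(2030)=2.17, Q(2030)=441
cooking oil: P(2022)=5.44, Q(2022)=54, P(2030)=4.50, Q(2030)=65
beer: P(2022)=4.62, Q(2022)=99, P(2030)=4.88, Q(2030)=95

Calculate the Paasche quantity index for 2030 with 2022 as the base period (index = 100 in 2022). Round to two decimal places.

Paasche quantity index uses current-period prices as weights.
ΣP(2030)·Q(2030) = 2.17×441 + 4.50×65 + 4.88×95 = 956.97 + 292.5 + 463.6 = 1713.07
ΣP(2030)·Q(2022) = 2.17×348 + 4.50×54 + 4.88×99 = 755.16 + 243 + 483.12 = 1481.28
Index = 1713.07 / 1481.28 × 100 = 115.6480

115.65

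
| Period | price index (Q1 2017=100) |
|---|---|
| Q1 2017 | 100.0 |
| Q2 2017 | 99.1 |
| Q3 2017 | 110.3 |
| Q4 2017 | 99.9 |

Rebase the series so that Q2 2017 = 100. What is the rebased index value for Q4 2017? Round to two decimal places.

100.81

Rebased(Q4 2017) = 99.9 / 99.1 × 100 = 100.8073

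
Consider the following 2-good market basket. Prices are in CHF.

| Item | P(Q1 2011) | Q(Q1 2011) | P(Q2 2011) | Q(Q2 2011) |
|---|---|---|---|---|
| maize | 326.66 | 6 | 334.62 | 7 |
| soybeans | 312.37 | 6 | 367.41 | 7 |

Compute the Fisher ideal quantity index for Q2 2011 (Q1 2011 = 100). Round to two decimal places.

Laspeyres component (base-period weights):
ΣP(Q1 2011)Q(Q2 2011) = 326.66×7 + 312.37×7 = 2286.62 + 2186.59 = 4473.21
ΣP(Q1 2011)Q(Q1 2011) = 326.66×6 + 312.37×6 = 1959.96 + 1874.22 = 3834.18
L = 4473.21 / 3834.18 × 100 = 116.6667
Paasche component (current-period weights):
ΣP(Q2 2011)Q(Q2 2011) = 334.62×7 + 367.41×7 = 2342.34 + 2571.87 = 4914.21
ΣP(Q2 2011)Q(Q1 2011) = 334.62×6 + 367.41×6 = 2007.72 + 2204.46 = 4212.18
P = 4914.21 / 4212.18 × 100 = 116.6667
Fisher = √(L × P) = √(116.6667 × 116.6667) = 116.6667

116.67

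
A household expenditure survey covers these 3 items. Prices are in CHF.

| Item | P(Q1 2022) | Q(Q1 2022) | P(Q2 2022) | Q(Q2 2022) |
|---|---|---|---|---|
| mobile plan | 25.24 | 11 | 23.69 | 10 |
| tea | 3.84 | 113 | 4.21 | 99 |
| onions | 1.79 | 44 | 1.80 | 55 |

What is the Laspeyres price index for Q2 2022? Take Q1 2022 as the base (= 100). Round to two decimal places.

103.19

Laspeyres price index uses base-period quantities as weights.
ΣP(Q2 2022)·Q(Q1 2022) = 23.69×11 + 4.21×113 + 1.80×44 = 260.59 + 475.73 + 79.2 = 815.52
ΣP(Q1 2022)·Q(Q1 2022) = 25.24×11 + 3.84×113 + 1.79×44 = 277.64 + 433.92 + 78.76 = 790.32
Index = 815.52 / 790.32 × 100 = 103.1886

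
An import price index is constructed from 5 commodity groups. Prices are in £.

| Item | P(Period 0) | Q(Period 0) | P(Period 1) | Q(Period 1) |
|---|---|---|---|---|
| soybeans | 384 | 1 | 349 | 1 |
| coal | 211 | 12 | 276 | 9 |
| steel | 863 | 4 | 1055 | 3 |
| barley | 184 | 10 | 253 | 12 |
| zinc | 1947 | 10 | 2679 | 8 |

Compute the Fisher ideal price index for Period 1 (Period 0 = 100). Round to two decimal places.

Laspeyres component (base-period weights):
ΣP(Period 1)Q(Period 0) = 349×1 + 276×12 + 1055×4 + 253×10 + 2679×10 = 349 + 3312 + 4220 + 2530 + 26790 = 37201
ΣP(Period 0)Q(Period 0) = 384×1 + 211×12 + 863×4 + 184×10 + 1947×10 = 384 + 2532 + 3452 + 1840 + 19470 = 27678
L = 37201 / 27678 × 100 = 134.4064
Paasche component (current-period weights):
ΣP(Period 1)Q(Period 1) = 349×1 + 276×9 + 1055×3 + 253×12 + 2679×8 = 349 + 2484 + 3165 + 3036 + 21432 = 30466
ΣP(Period 0)Q(Period 1) = 384×1 + 211×9 + 863×3 + 184×12 + 1947×8 = 384 + 1899 + 2589 + 2208 + 15576 = 22656
P = 30466 / 22656 × 100 = 134.4721
Fisher = √(L × P) = √(134.4064 × 134.4721) = 134.4392

134.44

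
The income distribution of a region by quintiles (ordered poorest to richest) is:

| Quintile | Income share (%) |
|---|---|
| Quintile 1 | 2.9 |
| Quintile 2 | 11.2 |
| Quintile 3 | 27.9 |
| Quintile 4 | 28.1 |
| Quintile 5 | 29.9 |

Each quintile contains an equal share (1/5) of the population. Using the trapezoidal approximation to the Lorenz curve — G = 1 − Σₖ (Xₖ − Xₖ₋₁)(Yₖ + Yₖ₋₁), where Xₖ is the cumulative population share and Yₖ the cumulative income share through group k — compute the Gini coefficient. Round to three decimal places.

Cumulative income shares Yₖ: 0.0290, 0.1410, 0.4200, 0.7010, 1.0000
Σ (Xₖ−Xₖ₋₁)(Yₖ+Yₖ₋₁) = (1/5)(0.0290+0.0000) + (1/5)(0.1410+0.0290) + (1/5)(0.4200+0.1410) + (1/5)(0.7010+0.4200) + (1/5)(1.0000+0.7010)
  = 0.0058 + 0.0340 + 0.1122 + 0.2242 + 0.3402 = 0.7164
G = 1 − 0.7164 = 0.2836

0.284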